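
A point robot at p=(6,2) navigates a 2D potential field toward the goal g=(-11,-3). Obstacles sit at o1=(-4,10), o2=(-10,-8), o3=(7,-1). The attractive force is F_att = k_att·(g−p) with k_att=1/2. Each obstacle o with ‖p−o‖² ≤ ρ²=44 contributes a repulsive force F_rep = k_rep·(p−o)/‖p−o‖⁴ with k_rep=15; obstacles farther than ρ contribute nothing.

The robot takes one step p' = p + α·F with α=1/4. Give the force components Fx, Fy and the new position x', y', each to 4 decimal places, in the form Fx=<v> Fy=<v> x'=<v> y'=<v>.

Fx=-8.6500 Fy=-2.0500 x'=3.8375 y'=1.4875

F_att = 1/2·(g−p) = 1/2·(-17,-5) = (-8.5000,-2.5000)
o1: d²=164 > ρ²=44 → inactive
o2: d²=356 > ρ²=44 → inactive
o3: d²=10 ≤ ρ²=44; F_rep = 15·(-1,3)/10² = (-0.1500,0.4500)
F = F_att + ΣF_rep = (-8.6500,-2.0500)
p' = p + 1/4·F = (3.8375,1.4875)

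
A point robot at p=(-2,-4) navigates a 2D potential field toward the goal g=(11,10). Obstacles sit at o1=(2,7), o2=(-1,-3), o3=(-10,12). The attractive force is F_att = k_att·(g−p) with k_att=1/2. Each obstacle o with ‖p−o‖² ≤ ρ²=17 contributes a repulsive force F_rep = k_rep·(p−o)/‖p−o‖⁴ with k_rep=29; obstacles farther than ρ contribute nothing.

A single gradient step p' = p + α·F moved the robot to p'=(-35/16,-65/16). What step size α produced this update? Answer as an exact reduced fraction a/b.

F_att = 1/2·(g−p) = 1/2·(13,14) = (6.5000,7.0000)
o1: d²=137 > ρ²=17 → inactive
o2: d²=2 ≤ ρ²=17; F_rep = 29·(-1,-1)/2² = (-7.2500,-7.2500)
o3: d²=320 > ρ²=17 → inactive
F = F_att + ΣF_rep = (-0.7500,-0.2500)
Δp = p'−p = (-0.1875,-0.0625); α = Δx/Fx = (-3/16) / (-3/4) = 1/4
check: Δy/Fy = (-1/16) / (-1/4) = 1/4 ✓

α = 1/4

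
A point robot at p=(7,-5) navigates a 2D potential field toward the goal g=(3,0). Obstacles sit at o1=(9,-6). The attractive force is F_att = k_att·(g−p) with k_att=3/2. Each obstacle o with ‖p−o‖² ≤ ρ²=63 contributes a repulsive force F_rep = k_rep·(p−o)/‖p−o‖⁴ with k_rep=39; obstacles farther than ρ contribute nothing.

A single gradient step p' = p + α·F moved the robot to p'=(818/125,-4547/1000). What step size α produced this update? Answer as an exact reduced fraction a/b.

F_att = 3/2·(g−p) = 3/2·(-4,5) = (-6.0000,7.5000)
o1: d²=5 ≤ ρ²=63; F_rep = 39·(-2,1)/5² = (-3.1200,1.5600)
F = F_att + ΣF_rep = (-9.1200,9.0600)
Δp = p'−p = (-0.4560,0.4530); α = Δx/Fx = (-57/125) / (-228/25) = 1/20
check: Δy/Fy = (453/1000) / (453/50) = 1/20 ✓

α = 1/20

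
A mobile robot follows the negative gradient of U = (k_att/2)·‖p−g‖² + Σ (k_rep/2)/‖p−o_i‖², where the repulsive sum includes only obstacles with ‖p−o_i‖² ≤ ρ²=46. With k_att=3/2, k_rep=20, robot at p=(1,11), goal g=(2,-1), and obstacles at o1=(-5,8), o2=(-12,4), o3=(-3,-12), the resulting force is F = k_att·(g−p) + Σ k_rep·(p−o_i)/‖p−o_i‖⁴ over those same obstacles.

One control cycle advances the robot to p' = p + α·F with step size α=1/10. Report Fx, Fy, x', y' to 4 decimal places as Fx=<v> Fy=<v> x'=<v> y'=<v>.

Fx=1.5593 Fy=-17.9704 x'=1.1559 y'=9.2030

F_att = 3/2·(g−p) = 3/2·(1,-12) = (1.5000,-18.0000)
o1: d²=45 ≤ ρ²=46; F_rep = 20·(6,3)/45² = (0.0593,0.0296)
o2: d²=218 > ρ²=46 → inactive
o3: d²=545 > ρ²=46 → inactive
F = F_att + ΣF_rep = (1.5593,-17.9704)
p' = p + 1/10·F = (1.1559,9.2030)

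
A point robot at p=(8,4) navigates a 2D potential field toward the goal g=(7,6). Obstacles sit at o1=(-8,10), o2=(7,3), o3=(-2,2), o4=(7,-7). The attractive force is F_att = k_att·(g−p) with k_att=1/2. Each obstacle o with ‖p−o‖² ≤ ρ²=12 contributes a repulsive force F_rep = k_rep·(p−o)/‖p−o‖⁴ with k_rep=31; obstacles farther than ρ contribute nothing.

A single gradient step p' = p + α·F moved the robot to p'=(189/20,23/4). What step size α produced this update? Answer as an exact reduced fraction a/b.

α = 1/5

F_att = 1/2·(g−p) = 1/2·(-1,2) = (-0.5000,1.0000)
o1: d²=292 > ρ²=12 → inactive
o2: d²=2 ≤ ρ²=12; F_rep = 31·(1,1)/2² = (7.7500,7.7500)
o3: d²=104 > ρ²=12 → inactive
o4: d²=122 > ρ²=12 → inactive
F = F_att + ΣF_rep = (7.2500,8.7500)
Δp = p'−p = (1.4500,1.7500); α = Δx/Fx = (29/20) / (29/4) = 1/5
check: Δy/Fy = (7/4) / (35/4) = 1/5 ✓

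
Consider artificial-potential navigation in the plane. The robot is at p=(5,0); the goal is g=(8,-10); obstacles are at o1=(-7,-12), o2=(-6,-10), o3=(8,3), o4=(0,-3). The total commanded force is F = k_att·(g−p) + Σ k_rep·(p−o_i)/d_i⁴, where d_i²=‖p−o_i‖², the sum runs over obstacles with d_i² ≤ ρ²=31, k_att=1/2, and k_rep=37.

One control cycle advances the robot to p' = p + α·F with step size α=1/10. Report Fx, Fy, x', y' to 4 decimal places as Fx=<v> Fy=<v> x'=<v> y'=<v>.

Fx=1.1574 Fy=-5.3426 x'=5.1157 y'=-0.5343

F_att = 1/2·(g−p) = 1/2·(3,-10) = (1.5000,-5.0000)
o1: d²=288 > ρ²=31 → inactive
o2: d²=221 > ρ²=31 → inactive
o3: d²=18 ≤ ρ²=31; F_rep = 37·(-3,-3)/18² = (-0.3426,-0.3426)
o4: d²=34 > ρ²=31 → inactive
F = F_att + ΣF_rep = (1.1574,-5.3426)
p' = p + 1/10·F = (5.1157,-0.5343)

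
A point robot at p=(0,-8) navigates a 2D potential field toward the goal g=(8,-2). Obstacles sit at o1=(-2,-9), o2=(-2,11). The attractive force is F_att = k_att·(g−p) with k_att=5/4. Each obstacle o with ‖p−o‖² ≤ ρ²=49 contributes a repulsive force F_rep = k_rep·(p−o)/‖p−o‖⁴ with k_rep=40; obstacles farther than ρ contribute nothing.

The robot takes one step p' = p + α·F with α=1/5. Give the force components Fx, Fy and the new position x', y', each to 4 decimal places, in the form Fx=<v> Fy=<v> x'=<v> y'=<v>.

Fx=13.2000 Fy=9.1000 x'=2.6400 y'=-6.1800

F_att = 5/4·(g−p) = 5/4·(8,6) = (10.0000,7.5000)
o1: d²=5 ≤ ρ²=49; F_rep = 40·(2,1)/5² = (3.2000,1.6000)
o2: d²=365 > ρ²=49 → inactive
F = F_att + ΣF_rep = (13.2000,9.1000)
p' = p + 1/5·F = (2.6400,-6.1800)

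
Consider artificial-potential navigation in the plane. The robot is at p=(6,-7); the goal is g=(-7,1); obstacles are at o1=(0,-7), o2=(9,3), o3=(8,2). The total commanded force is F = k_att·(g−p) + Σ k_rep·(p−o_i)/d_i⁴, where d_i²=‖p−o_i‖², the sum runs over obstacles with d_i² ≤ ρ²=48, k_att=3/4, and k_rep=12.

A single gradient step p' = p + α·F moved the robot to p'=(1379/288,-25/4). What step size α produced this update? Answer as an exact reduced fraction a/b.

α = 1/8

F_att = 3/4·(g−p) = 3/4·(-13,8) = (-9.7500,6.0000)
o1: d²=36 ≤ ρ²=48; F_rep = 12·(6,0)/36² = (0.0556,0.0000)
o2: d²=109 > ρ²=48 → inactive
o3: d²=85 > ρ²=48 → inactive
F = F_att + ΣF_rep = (-9.6944,6.0000)
Δp = p'−p = (-1.2118,0.7500); α = Δx/Fx = (-349/288) / (-349/36) = 1/8
check: Δy/Fy = (3/4) / (6) = 1/8 ✓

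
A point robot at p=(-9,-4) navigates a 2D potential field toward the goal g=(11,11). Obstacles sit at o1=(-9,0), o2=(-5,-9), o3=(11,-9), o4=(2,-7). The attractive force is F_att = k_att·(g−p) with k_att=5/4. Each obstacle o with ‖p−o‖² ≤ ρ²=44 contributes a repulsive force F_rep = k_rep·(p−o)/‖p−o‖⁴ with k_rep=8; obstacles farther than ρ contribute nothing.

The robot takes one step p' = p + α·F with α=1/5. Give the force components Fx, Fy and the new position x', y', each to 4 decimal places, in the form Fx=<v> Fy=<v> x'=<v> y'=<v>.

Fx=24.9810 Fy=18.6488 x'=-4.0038 y'=-0.2702

F_att = 5/4·(g−p) = 5/4·(20,15) = (25.0000,18.7500)
o1: d²=16 ≤ ρ²=44; F_rep = 8·(0,-4)/16² = (0.0000,-0.1250)
o2: d²=41 ≤ ρ²=44; F_rep = 8·(-4,5)/41² = (-0.0190,0.0238)
o3: d²=425 > ρ²=44 → inactive
o4: d²=130 > ρ²=44 → inactive
F = F_att + ΣF_rep = (24.9810,18.6488)
p' = p + 1/5·F = (-4.0038,-0.2702)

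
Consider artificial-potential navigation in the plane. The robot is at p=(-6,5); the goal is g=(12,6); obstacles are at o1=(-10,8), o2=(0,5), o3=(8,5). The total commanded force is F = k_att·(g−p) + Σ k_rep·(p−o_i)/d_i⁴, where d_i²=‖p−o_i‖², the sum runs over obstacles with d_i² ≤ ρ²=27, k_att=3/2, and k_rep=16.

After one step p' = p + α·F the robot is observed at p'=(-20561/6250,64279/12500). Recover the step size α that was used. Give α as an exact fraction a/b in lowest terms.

F_att = 3/2·(g−p) = 3/2·(18,1) = (27.0000,1.5000)
o1: d²=25 ≤ ρ²=27; F_rep = 16·(4,-3)/25² = (0.1024,-0.0768)
o2: d²=36 > ρ²=27 → inactive
o3: d²=196 > ρ²=27 → inactive
F = F_att + ΣF_rep = (27.1024,1.4232)
Δp = p'−p = (2.7102,0.1423); α = Δx/Fx = (16939/6250) / (16939/625) = 1/10
check: Δy/Fy = (1779/12500) / (1779/1250) = 1/10 ✓

α = 1/10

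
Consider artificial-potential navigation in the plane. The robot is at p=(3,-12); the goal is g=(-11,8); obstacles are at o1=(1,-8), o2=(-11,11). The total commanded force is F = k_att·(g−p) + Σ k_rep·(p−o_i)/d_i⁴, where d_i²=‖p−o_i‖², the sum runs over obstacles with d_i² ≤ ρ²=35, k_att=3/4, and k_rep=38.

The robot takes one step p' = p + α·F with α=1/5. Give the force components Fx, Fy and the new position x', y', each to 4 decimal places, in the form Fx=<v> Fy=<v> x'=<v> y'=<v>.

Fx=-10.3100 Fy=14.6200 x'=0.9380 y'=-9.0760

F_att = 3/4·(g−p) = 3/4·(-14,20) = (-10.5000,15.0000)
o1: d²=20 ≤ ρ²=35; F_rep = 38·(2,-4)/20² = (0.1900,-0.3800)
o2: d²=725 > ρ²=35 → inactive
F = F_att + ΣF_rep = (-10.3100,14.6200)
p' = p + 1/5·F = (0.9380,-9.0760)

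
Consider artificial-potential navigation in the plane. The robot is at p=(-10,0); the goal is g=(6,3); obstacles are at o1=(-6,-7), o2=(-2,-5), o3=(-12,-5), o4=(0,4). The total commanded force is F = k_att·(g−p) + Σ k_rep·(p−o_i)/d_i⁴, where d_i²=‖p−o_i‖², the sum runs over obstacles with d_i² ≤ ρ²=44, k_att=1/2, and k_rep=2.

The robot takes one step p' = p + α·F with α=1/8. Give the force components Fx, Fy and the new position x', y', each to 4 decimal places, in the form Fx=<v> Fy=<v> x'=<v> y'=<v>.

Fx=8.0048 Fy=1.5119 x'=-8.9994 y'=0.1890

F_att = 1/2·(g−p) = 1/2·(16,3) = (8.0000,1.5000)
o1: d²=65 > ρ²=44 → inactive
o2: d²=89 > ρ²=44 → inactive
o3: d²=29 ≤ ρ²=44; F_rep = 2·(2,5)/29² = (0.0048,0.0119)
o4: d²=116 > ρ²=44 → inactive
F = F_att + ΣF_rep = (8.0048,1.5119)
p' = p + 1/8·F = (-8.9994,0.1890)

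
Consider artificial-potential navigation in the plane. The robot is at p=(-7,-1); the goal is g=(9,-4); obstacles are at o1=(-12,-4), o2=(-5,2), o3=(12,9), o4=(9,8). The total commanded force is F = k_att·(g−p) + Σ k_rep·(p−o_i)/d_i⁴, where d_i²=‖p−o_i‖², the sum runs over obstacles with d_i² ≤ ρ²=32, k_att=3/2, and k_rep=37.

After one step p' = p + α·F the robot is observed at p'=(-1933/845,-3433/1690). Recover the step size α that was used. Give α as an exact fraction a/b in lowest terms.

F_att = 3/2·(g−p) = 3/2·(16,-3) = (24.0000,-4.5000)
o1: d²=34 > ρ²=32 → inactive
o2: d²=13 ≤ ρ²=32; F_rep = 37·(-2,-3)/13² = (-0.4379,-0.6568)
o3: d²=461 > ρ²=32 → inactive
o4: d²=337 > ρ²=32 → inactive
F = F_att + ΣF_rep = (23.5621,-5.1568)
Δp = p'−p = (4.7124,-1.0314); α = Δx/Fx = (3982/845) / (3982/169) = 1/5
check: Δy/Fy = (-1743/1690) / (-1743/338) = 1/5 ✓

α = 1/5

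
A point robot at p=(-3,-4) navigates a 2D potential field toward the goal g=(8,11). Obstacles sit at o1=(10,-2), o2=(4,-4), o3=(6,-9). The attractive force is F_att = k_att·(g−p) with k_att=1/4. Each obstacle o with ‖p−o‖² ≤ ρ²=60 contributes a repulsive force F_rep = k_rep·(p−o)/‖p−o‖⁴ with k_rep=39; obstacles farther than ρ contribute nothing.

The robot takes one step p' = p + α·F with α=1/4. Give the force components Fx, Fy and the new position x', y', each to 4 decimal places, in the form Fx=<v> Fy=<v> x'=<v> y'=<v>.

F_att = 1/4·(g−p) = 1/4·(11,15) = (2.7500,3.7500)
o1: d²=173 > ρ²=60 → inactive
o2: d²=49 ≤ ρ²=60; F_rep = 39·(-7,0)/49² = (-0.1137,0.0000)
o3: d²=106 > ρ²=60 → inactive
F = F_att + ΣF_rep = (2.6363,3.7500)
p' = p + 1/4·F = (-2.3409,-3.0625)

Fx=2.6363 Fy=3.7500 x'=-2.3409 y'=-3.0625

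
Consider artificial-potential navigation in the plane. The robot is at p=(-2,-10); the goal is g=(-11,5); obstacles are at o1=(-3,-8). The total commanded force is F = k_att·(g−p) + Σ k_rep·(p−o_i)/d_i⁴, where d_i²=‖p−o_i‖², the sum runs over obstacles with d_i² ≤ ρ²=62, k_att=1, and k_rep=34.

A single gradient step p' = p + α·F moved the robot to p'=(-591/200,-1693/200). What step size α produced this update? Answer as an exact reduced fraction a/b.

F_att = 1·(g−p) = 1·(-9,15) = (-9.0000,15.0000)
o1: d²=5 ≤ ρ²=62; F_rep = 34·(1,-2)/5² = (1.3600,-2.7200)
F = F_att + ΣF_rep = (-7.6400,12.2800)
Δp = p'−p = (-0.9550,1.5350); α = Δx/Fx = (-191/200) / (-191/25) = 1/8
check: Δy/Fy = (307/200) / (307/25) = 1/8 ✓

α = 1/8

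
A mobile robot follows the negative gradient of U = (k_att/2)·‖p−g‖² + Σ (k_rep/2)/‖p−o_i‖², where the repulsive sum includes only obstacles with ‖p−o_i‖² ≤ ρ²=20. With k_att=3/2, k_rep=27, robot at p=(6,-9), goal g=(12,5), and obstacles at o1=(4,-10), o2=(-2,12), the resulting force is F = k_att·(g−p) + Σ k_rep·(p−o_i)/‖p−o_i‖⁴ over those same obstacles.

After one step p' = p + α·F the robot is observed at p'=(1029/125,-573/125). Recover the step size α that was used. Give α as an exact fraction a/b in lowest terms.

α = 1/5

F_att = 3/2·(g−p) = 3/2·(6,14) = (9.0000,21.0000)
o1: d²=5 ≤ ρ²=20; F_rep = 27·(2,1)/5² = (2.1600,1.0800)
o2: d²=505 > ρ²=20 → inactive
F = F_att + ΣF_rep = (11.1600,22.0800)
Δp = p'−p = (2.2320,4.4160); α = Δx/Fx = (279/125) / (279/25) = 1/5
check: Δy/Fy = (552/125) / (552/25) = 1/5 ✓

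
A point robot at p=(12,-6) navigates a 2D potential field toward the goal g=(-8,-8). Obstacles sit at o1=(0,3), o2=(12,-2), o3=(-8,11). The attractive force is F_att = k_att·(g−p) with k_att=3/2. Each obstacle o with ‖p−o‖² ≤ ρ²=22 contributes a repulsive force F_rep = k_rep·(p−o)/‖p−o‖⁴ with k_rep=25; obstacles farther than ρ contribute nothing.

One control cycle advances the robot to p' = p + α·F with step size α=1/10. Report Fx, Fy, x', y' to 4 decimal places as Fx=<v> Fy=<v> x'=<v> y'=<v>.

F_att = 3/2·(g−p) = 3/2·(-20,-2) = (-30.0000,-3.0000)
o1: d²=225 > ρ²=22 → inactive
o2: d²=16 ≤ ρ²=22; F_rep = 25·(0,-4)/16² = (0.0000,-0.3906)
o3: d²=689 > ρ²=22 → inactive
F = F_att + ΣF_rep = (-30.0000,-3.3906)
p' = p + 1/10·F = (9.0000,-6.3391)

Fx=-30.0000 Fy=-3.3906 x'=9.0000 y'=-6.3391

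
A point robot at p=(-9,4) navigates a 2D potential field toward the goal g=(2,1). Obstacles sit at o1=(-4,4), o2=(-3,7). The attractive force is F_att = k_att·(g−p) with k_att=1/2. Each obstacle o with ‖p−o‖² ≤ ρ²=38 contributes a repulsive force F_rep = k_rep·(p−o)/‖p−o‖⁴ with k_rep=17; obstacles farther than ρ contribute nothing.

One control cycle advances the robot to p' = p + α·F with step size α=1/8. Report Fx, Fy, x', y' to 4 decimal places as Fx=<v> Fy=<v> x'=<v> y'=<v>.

Fx=5.3640 Fy=-1.5000 x'=-8.3295 y'=3.8125

F_att = 1/2·(g−p) = 1/2·(11,-3) = (5.5000,-1.5000)
o1: d²=25 ≤ ρ²=38; F_rep = 17·(-5,0)/25² = (-0.1360,0.0000)
o2: d²=45 > ρ²=38 → inactive
F = F_att + ΣF_rep = (5.3640,-1.5000)
p' = p + 1/8·F = (-8.3295,3.8125)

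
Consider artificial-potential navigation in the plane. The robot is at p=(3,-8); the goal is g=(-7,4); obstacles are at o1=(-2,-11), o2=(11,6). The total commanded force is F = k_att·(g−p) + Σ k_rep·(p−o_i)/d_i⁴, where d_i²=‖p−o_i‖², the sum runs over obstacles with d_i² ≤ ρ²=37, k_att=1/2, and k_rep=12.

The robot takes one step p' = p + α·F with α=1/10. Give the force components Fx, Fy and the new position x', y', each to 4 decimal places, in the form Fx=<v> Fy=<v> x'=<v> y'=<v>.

F_att = 1/2·(g−p) = 1/2·(-10,12) = (-5.0000,6.0000)
o1: d²=34 ≤ ρ²=37; F_rep = 12·(5,3)/34² = (0.0519,0.0311)
o2: d²=260 > ρ²=37 → inactive
F = F_att + ΣF_rep = (-4.9481,6.0311)
p' = p + 1/10·F = (2.5052,-7.3969)

Fx=-4.9481 Fy=6.0311 x'=2.5052 y'=-7.3969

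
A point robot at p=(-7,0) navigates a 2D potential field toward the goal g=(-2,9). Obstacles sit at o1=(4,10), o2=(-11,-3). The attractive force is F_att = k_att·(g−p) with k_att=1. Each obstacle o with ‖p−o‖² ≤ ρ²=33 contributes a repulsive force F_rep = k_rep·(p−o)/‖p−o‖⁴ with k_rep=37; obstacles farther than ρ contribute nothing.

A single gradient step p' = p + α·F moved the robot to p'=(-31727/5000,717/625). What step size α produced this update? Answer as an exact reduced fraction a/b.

α = 1/8

F_att = 1·(g−p) = 1·(5,9) = (5.0000,9.0000)
o1: d²=221 > ρ²=33 → inactive
o2: d²=25 ≤ ρ²=33; F_rep = 37·(4,3)/25² = (0.2368,0.1776)
F = F_att + ΣF_rep = (5.2368,9.1776)
Δp = p'−p = (0.6546,1.1472); α = Δx/Fx = (3273/5000) / (3273/625) = 1/8
check: Δy/Fy = (717/625) / (5736/625) = 1/8 ✓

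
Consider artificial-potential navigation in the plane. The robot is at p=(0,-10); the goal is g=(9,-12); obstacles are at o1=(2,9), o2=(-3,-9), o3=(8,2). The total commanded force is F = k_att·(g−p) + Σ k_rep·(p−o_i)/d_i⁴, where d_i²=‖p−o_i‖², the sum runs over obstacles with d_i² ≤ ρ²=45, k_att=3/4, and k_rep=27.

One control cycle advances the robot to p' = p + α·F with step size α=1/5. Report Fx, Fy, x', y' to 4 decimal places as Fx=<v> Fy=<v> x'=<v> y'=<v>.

F_att = 3/4·(g−p) = 3/4·(9,-2) = (6.7500,-1.5000)
o1: d²=365 > ρ²=45 → inactive
o2: d²=10 ≤ ρ²=45; F_rep = 27·(3,-1)/10² = (0.8100,-0.2700)
o3: d²=208 > ρ²=45 → inactive
F = F_att + ΣF_rep = (7.5600,-1.7700)
p' = p + 1/5·F = (1.5120,-10.3540)

Fx=7.5600 Fy=-1.7700 x'=1.5120 y'=-10.3540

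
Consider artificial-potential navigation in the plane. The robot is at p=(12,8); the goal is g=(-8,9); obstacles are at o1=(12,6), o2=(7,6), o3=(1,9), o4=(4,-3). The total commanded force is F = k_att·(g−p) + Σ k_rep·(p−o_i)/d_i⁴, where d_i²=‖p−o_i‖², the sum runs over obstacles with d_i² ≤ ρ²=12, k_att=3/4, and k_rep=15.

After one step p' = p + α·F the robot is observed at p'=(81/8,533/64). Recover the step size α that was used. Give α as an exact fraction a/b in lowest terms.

F_att = 3/4·(g−p) = 3/4·(-20,1) = (-15.0000,0.7500)
o1: d²=4 ≤ ρ²=12; F_rep = 15·(0,2)/4² = (0.0000,1.8750)
o2: d²=29 > ρ²=12 → inactive
o3: d²=122 > ρ²=12 → inactive
o4: d²=185 > ρ²=12 → inactive
F = F_att + ΣF_rep = (-15.0000,2.6250)
Δp = p'−p = (-1.8750,0.3281); α = Δx/Fx = (-15/8) / (-15) = 1/8
check: Δy/Fy = (21/64) / (21/8) = 1/8 ✓

α = 1/8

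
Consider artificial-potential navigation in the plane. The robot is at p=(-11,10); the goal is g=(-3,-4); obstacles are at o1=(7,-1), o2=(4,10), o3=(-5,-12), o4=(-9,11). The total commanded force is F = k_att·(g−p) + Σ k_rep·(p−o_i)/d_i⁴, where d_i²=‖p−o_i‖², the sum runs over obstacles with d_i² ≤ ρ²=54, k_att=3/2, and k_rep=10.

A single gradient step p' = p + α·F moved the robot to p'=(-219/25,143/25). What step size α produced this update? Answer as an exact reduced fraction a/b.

α = 1/5

F_att = 3/2·(g−p) = 3/2·(8,-14) = (12.0000,-21.0000)
o1: d²=445 > ρ²=54 → inactive
o2: d²=225 > ρ²=54 → inactive
o3: d²=520 > ρ²=54 → inactive
o4: d²=5 ≤ ρ²=54; F_rep = 10·(-2,-1)/5² = (-0.8000,-0.4000)
F = F_att + ΣF_rep = (11.2000,-21.4000)
Δp = p'−p = (2.2400,-4.2800); α = Δx/Fx = (56/25) / (56/5) = 1/5
check: Δy/Fy = (-107/25) / (-107/5) = 1/5 ✓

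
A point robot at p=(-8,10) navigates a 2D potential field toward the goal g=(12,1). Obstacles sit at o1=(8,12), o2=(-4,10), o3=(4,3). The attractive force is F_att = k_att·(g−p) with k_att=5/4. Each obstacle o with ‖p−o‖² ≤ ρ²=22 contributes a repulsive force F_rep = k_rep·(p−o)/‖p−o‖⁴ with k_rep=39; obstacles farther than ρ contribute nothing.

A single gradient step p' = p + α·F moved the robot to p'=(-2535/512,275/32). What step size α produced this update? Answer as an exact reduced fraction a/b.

F_att = 5/4·(g−p) = 5/4·(20,-9) = (25.0000,-11.2500)
o1: d²=260 > ρ²=22 → inactive
o2: d²=16 ≤ ρ²=22; F_rep = 39·(-4,0)/16² = (-0.6094,0.0000)
o3: d²=193 > ρ²=22 → inactive
F = F_att + ΣF_rep = (24.3906,-11.2500)
Δp = p'−p = (3.0488,-1.4062); α = Δx/Fx = (1561/512) / (1561/64) = 1/8
check: Δy/Fy = (-45/32) / (-45/4) = 1/8 ✓

α = 1/8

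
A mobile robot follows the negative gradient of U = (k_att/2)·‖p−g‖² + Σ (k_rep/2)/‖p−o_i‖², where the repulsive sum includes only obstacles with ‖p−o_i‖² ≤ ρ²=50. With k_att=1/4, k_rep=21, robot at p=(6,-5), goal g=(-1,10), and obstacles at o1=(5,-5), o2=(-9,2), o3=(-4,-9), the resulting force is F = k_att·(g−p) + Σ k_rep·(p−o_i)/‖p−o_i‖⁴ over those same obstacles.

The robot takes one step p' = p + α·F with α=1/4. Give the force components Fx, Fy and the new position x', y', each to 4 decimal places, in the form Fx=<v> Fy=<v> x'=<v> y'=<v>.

F_att = 1/4·(g−p) = 1/4·(-7,15) = (-1.7500,3.7500)
o1: d²=1 ≤ ρ²=50; F_rep = 21·(1,0)/1² = (21.0000,0.0000)
o2: d²=274 > ρ²=50 → inactive
o3: d²=116 > ρ²=50 → inactive
F = F_att + ΣF_rep = (19.2500,3.7500)
p' = p + 1/4·F = (10.8125,-4.0625)

Fx=19.2500 Fy=3.7500 x'=10.8125 y'=-4.0625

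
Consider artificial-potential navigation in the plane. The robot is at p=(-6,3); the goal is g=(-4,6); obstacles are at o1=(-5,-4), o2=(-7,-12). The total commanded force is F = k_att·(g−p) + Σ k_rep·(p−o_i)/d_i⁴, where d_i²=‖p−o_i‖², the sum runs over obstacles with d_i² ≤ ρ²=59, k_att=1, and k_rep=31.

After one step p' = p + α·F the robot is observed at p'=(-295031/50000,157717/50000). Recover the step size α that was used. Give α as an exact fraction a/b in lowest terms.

F_att = 1·(g−p) = 1·(2,3) = (2.0000,3.0000)
o1: d²=50 ≤ ρ²=59; F_rep = 31·(-1,7)/50² = (-0.0124,0.0868)
o2: d²=226 > ρ²=59 → inactive
F = F_att + ΣF_rep = (1.9876,3.0868)
Δp = p'−p = (0.0994,0.1543); α = Δx/Fx = (4969/50000) / (4969/2500) = 1/20
check: Δy/Fy = (7717/50000) / (7717/2500) = 1/20 ✓

α = 1/20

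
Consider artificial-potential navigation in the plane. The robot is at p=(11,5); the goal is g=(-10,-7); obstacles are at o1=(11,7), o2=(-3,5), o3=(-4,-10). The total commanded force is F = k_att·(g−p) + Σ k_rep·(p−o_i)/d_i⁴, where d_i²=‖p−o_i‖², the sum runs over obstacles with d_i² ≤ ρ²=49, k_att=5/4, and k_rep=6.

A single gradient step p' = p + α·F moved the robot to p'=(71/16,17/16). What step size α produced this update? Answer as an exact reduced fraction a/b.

α = 1/4

F_att = 5/4·(g−p) = 5/4·(-21,-12) = (-26.2500,-15.0000)
o1: d²=4 ≤ ρ²=49; F_rep = 6·(0,-2)/4² = (0.0000,-0.7500)
o2: d²=196 > ρ²=49 → inactive
o3: d²=450 > ρ²=49 → inactive
F = F_att + ΣF_rep = (-26.2500,-15.7500)
Δp = p'−p = (-6.5625,-3.9375); α = Δx/Fx = (-105/16) / (-105/4) = 1/4
check: Δy/Fy = (-63/16) / (-63/4) = 1/4 ✓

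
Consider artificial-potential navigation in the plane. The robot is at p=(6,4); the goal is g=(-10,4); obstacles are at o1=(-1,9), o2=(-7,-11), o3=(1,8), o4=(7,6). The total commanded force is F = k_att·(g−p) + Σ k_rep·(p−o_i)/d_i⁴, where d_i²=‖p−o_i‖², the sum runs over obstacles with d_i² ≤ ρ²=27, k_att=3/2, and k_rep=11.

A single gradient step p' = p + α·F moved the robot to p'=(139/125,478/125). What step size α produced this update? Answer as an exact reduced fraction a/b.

α = 1/5

F_att = 3/2·(g−p) = 3/2·(-16,0) = (-24.0000,0.0000)
o1: d²=74 > ρ²=27 → inactive
o2: d²=394 > ρ²=27 → inactive
o3: d²=41 > ρ²=27 → inactive
o4: d²=5 ≤ ρ²=27; F_rep = 11·(-1,-2)/5² = (-0.4400,-0.8800)
F = F_att + ΣF_rep = (-24.4400,-0.8800)
Δp = p'−p = (-4.8880,-0.1760); α = Δx/Fx = (-611/125) / (-611/25) = 1/5
check: Δy/Fy = (-22/125) / (-22/25) = 1/5 ✓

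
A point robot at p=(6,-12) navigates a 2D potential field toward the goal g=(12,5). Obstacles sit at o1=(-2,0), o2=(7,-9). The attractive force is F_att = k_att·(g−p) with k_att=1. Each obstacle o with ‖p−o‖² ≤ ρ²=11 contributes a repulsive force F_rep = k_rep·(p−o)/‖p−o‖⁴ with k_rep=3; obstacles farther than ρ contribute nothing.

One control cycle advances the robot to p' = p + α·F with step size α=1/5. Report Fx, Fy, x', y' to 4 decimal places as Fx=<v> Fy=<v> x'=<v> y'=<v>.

F_att = 1·(g−p) = 1·(6,17) = (6.0000,17.0000)
o1: d²=208 > ρ²=11 → inactive
o2: d²=10 ≤ ρ²=11; F_rep = 3·(-1,-3)/10² = (-0.0300,-0.0900)
F = F_att + ΣF_rep = (5.9700,16.9100)
p' = p + 1/5·F = (7.1940,-8.6180)

Fx=5.9700 Fy=16.9100 x'=7.1940 y'=-8.6180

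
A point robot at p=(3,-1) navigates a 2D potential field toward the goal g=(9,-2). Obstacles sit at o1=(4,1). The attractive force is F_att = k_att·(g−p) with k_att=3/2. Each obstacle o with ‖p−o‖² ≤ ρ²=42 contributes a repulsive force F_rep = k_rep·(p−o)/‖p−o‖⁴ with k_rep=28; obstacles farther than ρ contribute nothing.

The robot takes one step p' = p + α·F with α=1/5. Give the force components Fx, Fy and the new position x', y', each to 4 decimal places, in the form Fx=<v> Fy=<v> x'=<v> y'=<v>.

Fx=7.8800 Fy=-3.7400 x'=4.5760 y'=-1.7480

F_att = 3/2·(g−p) = 3/2·(6,-1) = (9.0000,-1.5000)
o1: d²=5 ≤ ρ²=42; F_rep = 28·(-1,-2)/5² = (-1.1200,-2.2400)
F = F_att + ΣF_rep = (7.8800,-3.7400)
p' = p + 1/5·F = (4.5760,-1.7480)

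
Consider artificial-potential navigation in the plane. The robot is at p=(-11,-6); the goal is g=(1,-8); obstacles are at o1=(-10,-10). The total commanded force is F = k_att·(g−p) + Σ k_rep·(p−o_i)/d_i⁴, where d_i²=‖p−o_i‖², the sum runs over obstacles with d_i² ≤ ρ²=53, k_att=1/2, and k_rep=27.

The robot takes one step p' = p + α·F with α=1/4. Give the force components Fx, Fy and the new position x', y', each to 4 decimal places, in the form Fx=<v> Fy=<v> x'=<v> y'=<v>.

F_att = 1/2·(g−p) = 1/2·(12,-2) = (6.0000,-1.0000)
o1: d²=17 ≤ ρ²=53; F_rep = 27·(-1,4)/17² = (-0.0934,0.3737)
F = F_att + ΣF_rep = (5.9066,-0.6263)
p' = p + 1/4·F = (-9.5234,-6.1566)

Fx=5.9066 Fy=-0.6263 x'=-9.5234 y'=-6.1566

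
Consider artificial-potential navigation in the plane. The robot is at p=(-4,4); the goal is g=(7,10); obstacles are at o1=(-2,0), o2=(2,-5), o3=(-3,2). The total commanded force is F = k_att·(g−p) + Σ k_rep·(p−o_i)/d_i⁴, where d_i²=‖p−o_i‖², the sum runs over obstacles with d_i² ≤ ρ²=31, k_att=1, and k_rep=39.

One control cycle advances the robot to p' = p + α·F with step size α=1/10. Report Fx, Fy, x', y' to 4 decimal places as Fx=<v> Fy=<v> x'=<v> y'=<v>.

Fx=9.2450 Fy=9.5100 x'=-3.0755 y'=4.9510

F_att = 1·(g−p) = 1·(11,6) = (11.0000,6.0000)
o1: d²=20 ≤ ρ²=31; F_rep = 39·(-2,4)/20² = (-0.1950,0.3900)
o2: d²=117 > ρ²=31 → inactive
o3: d²=5 ≤ ρ²=31; F_rep = 39·(-1,2)/5² = (-1.5600,3.1200)
F = F_att + ΣF_rep = (9.2450,9.5100)
p' = p + 1/10·F = (-3.0755,4.9510)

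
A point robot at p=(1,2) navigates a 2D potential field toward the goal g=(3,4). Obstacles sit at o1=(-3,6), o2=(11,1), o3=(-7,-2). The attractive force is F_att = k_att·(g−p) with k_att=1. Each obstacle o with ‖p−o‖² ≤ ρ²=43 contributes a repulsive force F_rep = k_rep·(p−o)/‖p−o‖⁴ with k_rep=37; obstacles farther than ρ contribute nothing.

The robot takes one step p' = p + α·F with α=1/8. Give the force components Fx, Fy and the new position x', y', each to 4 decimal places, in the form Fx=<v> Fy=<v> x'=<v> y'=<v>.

F_att = 1·(g−p) = 1·(2,2) = (2.0000,2.0000)
o1: d²=32 ≤ ρ²=43; F_rep = 37·(4,-4)/32² = (0.1445,-0.1445)
o2: d²=101 > ρ²=43 → inactive
o3: d²=80 > ρ²=43 → inactive
F = F_att + ΣF_rep = (2.1445,1.8555)
p' = p + 1/8·F = (1.2681,2.2319)

Fx=2.1445 Fy=1.8555 x'=1.2681 y'=2.2319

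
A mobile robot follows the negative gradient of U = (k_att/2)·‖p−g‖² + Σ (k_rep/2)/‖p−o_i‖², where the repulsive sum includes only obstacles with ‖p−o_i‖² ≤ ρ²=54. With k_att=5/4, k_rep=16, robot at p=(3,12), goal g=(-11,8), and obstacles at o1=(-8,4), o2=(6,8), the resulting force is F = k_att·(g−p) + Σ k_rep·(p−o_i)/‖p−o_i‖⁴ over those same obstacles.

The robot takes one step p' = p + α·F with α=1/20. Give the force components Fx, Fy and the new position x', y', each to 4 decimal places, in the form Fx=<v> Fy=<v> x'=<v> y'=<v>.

F_att = 5/4·(g−p) = 5/4·(-14,-4) = (-17.5000,-5.0000)
o1: d²=185 > ρ²=54 → inactive
o2: d²=25 ≤ ρ²=54; F_rep = 16·(-3,4)/25² = (-0.0768,0.1024)
F = F_att + ΣF_rep = (-17.5768,-4.8976)
p' = p + 1/20·F = (2.1212,11.7551)

Fx=-17.5768 Fy=-4.8976 x'=2.1212 y'=11.7551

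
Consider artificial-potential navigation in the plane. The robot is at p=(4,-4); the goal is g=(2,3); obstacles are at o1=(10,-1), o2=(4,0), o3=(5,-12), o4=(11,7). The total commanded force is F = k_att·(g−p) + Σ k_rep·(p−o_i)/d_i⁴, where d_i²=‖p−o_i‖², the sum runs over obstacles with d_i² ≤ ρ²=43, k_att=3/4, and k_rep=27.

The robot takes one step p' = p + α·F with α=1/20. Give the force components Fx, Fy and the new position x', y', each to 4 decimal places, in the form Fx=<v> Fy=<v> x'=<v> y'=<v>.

F_att = 3/4·(g−p) = 3/4·(-2,7) = (-1.5000,5.2500)
o1: d²=45 > ρ²=43 → inactive
o2: d²=16 ≤ ρ²=43; F_rep = 27·(0,-4)/16² = (0.0000,-0.4219)
o3: d²=65 > ρ²=43 → inactive
o4: d²=170 > ρ²=43 → inactive
F = F_att + ΣF_rep = (-1.5000,4.8281)
p' = p + 1/20·F = (3.9250,-3.7586)

Fx=-1.5000 Fy=4.8281 x'=3.9250 y'=-3.7586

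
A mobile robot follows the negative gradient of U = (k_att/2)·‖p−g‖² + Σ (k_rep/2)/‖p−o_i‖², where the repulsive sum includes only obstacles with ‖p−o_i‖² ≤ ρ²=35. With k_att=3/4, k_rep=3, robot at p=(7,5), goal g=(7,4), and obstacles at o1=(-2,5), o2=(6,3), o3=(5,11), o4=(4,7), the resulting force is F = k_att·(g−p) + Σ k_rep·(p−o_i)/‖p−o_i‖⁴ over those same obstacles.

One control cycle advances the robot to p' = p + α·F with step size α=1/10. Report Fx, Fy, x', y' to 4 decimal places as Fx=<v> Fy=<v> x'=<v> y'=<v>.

F_att = 3/4·(g−p) = 3/4·(0,-1) = (0.0000,-0.7500)
o1: d²=81 > ρ²=35 → inactive
o2: d²=5 ≤ ρ²=35; F_rep = 3·(1,2)/5² = (0.1200,0.2400)
o3: d²=40 > ρ²=35 → inactive
o4: d²=13 ≤ ρ²=35; F_rep = 3·(3,-2)/13² = (0.0533,-0.0355)
F = F_att + ΣF_rep = (0.1733,-0.5455)
p' = p + 1/10·F = (7.0173,4.9454)

Fx=0.1733 Fy=-0.5455 x'=7.0173 y'=4.9454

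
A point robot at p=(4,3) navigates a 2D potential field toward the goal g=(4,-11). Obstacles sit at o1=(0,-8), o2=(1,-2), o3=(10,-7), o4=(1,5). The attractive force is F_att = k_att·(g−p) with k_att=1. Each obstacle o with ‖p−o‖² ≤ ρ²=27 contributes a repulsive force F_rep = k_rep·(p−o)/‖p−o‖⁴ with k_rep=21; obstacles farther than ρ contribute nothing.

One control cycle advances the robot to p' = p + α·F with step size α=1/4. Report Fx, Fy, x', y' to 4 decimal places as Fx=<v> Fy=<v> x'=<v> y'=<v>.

F_att = 1·(g−p) = 1·(0,-14) = (0.0000,-14.0000)
o1: d²=137 > ρ²=27 → inactive
o2: d²=34 > ρ²=27 → inactive
o3: d²=136 > ρ²=27 → inactive
o4: d²=13 ≤ ρ²=27; F_rep = 21·(3,-2)/13² = (0.3728,-0.2485)
F = F_att + ΣF_rep = (0.3728,-14.2485)
p' = p + 1/4·F = (4.0932,-0.5621)

Fx=0.3728 Fy=-14.2485 x'=4.0932 y'=-0.5621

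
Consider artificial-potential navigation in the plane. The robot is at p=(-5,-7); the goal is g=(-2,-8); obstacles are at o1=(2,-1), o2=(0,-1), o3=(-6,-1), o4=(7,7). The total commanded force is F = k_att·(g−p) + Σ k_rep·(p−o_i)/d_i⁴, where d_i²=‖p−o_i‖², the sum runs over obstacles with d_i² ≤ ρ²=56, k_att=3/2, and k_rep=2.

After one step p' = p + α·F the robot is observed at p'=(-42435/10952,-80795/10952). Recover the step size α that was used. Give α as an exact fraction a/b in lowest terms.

α = 1/4

F_att = 3/2·(g−p) = 3/2·(3,-1) = (4.5000,-1.5000)
o1: d²=85 > ρ²=56 → inactive
o2: d²=61 > ρ²=56 → inactive
o3: d²=37 ≤ ρ²=56; F_rep = 2·(1,-6)/37² = (0.0015,-0.0088)
o4: d²=340 > ρ²=56 → inactive
F = F_att + ΣF_rep = (4.5015,-1.5088)
Δp = p'−p = (1.1254,-0.3772); α = Δx/Fx = (12325/10952) / (12325/2738) = 1/4
check: Δy/Fy = (-4131/10952) / (-4131/2738) = 1/4 ✓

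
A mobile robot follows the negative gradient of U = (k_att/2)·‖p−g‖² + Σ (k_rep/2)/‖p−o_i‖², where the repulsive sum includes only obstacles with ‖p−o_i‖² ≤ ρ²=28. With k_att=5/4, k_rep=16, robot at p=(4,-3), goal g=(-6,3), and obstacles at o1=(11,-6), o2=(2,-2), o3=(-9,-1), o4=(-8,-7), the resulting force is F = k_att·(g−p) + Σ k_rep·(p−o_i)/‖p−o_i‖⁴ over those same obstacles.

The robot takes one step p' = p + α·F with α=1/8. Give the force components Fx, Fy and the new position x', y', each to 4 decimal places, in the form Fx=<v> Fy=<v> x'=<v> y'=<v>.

F_att = 5/4·(g−p) = 5/4·(-10,6) = (-12.5000,7.5000)
o1: d²=58 > ρ²=28 → inactive
o2: d²=5 ≤ ρ²=28; F_rep = 16·(2,-1)/5² = (1.2800,-0.6400)
o3: d²=173 > ρ²=28 → inactive
o4: d²=160 > ρ²=28 → inactive
F = F_att + ΣF_rep = (-11.2200,6.8600)
p' = p + 1/8·F = (2.5975,-2.1425)

Fx=-11.2200 Fy=6.8600 x'=2.5975 y'=-2.1425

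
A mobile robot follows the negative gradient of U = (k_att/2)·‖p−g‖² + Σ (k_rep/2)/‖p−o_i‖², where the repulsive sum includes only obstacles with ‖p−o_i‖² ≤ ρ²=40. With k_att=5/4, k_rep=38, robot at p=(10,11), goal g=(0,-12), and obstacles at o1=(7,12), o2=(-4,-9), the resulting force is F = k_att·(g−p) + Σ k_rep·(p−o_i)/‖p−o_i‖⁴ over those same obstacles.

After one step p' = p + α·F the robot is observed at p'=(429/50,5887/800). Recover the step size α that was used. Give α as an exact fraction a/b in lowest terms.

F_att = 5/4·(g−p) = 5/4·(-10,-23) = (-12.5000,-28.7500)
o1: d²=10 ≤ ρ²=40; F_rep = 38·(3,-1)/10² = (1.1400,-0.3800)
o2: d²=596 > ρ²=40 → inactive
F = F_att + ΣF_rep = (-11.3600,-29.1300)
Δp = p'−p = (-1.4200,-3.6412); α = Δx/Fx = (-71/50) / (-284/25) = 1/8
check: Δy/Fy = (-2913/800) / (-2913/100) = 1/8 ✓

α = 1/8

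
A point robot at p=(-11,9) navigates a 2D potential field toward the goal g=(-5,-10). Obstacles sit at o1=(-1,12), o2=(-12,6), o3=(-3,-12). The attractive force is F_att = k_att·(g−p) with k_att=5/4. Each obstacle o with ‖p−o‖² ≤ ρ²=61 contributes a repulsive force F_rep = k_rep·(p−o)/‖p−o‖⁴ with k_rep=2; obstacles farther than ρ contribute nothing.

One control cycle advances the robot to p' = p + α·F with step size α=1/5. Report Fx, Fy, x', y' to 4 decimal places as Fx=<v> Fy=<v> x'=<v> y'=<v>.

F_att = 5/4·(g−p) = 5/4·(6,-19) = (7.5000,-23.7500)
o1: d²=109 > ρ²=61 → inactive
o2: d²=10 ≤ ρ²=61; F_rep = 2·(1,3)/10² = (0.0200,0.0600)
o3: d²=505 > ρ²=61 → inactive
F = F_att + ΣF_rep = (7.5200,-23.6900)
p' = p + 1/5·F = (-9.4960,4.2620)

Fx=7.5200 Fy=-23.6900 x'=-9.4960 y'=4.2620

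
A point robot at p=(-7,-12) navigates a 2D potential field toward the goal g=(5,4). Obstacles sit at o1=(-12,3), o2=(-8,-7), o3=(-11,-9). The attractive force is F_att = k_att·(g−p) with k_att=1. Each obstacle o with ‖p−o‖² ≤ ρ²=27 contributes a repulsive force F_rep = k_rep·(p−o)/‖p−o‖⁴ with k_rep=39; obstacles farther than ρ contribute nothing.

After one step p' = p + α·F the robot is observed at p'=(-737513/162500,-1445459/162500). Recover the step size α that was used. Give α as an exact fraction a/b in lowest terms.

F_att = 1·(g−p) = 1·(12,16) = (12.0000,16.0000)
o1: d²=250 > ρ²=27 → inactive
o2: d²=26 ≤ ρ²=27; F_rep = 39·(1,-5)/26² = (0.0577,-0.2885)
o3: d²=25 ≤ ρ²=27; F_rep = 39·(4,-3)/25² = (0.2496,-0.1872)
F = F_att + ΣF_rep = (12.3073,15.5243)
Δp = p'−p = (2.4615,3.1049); α = Δx/Fx = (399987/162500) / (399987/32500) = 1/5
check: Δy/Fy = (504541/162500) / (504541/32500) = 1/5 ✓

α = 1/5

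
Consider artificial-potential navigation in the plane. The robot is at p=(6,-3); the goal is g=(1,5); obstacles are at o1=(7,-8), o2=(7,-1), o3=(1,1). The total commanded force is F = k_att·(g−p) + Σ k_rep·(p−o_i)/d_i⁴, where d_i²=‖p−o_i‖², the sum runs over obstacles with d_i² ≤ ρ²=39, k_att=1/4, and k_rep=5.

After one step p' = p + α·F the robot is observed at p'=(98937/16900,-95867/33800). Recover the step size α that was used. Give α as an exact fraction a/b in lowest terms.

F_att = 1/4·(g−p) = 1/4·(-5,8) = (-1.2500,2.0000)
o1: d²=26 ≤ ρ²=39; F_rep = 5·(-1,5)/26² = (-0.0074,0.0370)
o2: d²=5 ≤ ρ²=39; F_rep = 5·(-1,-2)/5² = (-0.2000,-0.4000)
o3: d²=41 > ρ²=39 → inactive
F = F_att + ΣF_rep = (-1.4574,1.6370)
Δp = p'−p = (-0.1457,0.1637); α = Δx/Fx = (-2463/16900) / (-2463/1690) = 1/10
check: Δy/Fy = (5533/33800) / (5533/3380) = 1/10 ✓

α = 1/10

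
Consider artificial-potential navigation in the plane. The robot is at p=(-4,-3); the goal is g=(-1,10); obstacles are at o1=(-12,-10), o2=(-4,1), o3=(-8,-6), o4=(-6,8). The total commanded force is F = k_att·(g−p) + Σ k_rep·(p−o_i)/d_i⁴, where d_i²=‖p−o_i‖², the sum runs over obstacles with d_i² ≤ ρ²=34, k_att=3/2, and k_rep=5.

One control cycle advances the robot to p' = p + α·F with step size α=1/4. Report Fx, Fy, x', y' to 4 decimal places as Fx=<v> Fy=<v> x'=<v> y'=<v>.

F_att = 3/2·(g−p) = 3/2·(3,13) = (4.5000,19.5000)
o1: d²=113 > ρ²=34 → inactive
o2: d²=16 ≤ ρ²=34; F_rep = 5·(0,-4)/16² = (0.0000,-0.0781)
o3: d²=25 ≤ ρ²=34; F_rep = 5·(4,3)/25² = (0.0320,0.0240)
o4: d²=125 > ρ²=34 → inactive
F = F_att + ΣF_rep = (4.5320,19.4459)
p' = p + 1/4·F = (-2.8670,1.8615)

Fx=4.5320 Fy=19.4459 x'=-2.8670 y'=1.8615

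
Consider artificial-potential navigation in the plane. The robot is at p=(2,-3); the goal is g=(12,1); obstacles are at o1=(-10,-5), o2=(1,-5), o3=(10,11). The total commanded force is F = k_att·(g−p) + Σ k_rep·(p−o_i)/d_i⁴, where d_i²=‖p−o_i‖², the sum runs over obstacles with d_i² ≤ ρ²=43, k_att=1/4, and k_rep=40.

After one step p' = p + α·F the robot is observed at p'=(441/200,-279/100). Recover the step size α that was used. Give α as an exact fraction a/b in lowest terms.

α = 1/20

F_att = 1/4·(g−p) = 1/4·(10,4) = (2.5000,1.0000)
o1: d²=148 > ρ²=43 → inactive
o2: d²=5 ≤ ρ²=43; F_rep = 40·(1,2)/5² = (1.6000,3.2000)
o3: d²=260 > ρ²=43 → inactive
F = F_att + ΣF_rep = (4.1000,4.2000)
Δp = p'−p = (0.2050,0.2100); α = Δx/Fx = (41/200) / (41/10) = 1/20
check: Δy/Fy = (21/100) / (21/5) = 1/20 ✓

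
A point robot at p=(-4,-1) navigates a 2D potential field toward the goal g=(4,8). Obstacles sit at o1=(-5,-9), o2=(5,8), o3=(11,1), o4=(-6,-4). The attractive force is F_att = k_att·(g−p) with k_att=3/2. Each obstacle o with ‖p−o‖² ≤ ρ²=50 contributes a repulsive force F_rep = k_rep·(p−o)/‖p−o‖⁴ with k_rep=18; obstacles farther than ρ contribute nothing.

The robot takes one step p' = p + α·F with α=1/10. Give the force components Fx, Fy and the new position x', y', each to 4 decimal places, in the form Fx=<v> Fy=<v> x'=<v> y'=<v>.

F_att = 3/2·(g−p) = 3/2·(8,9) = (12.0000,13.5000)
o1: d²=65 > ρ²=50 → inactive
o2: d²=162 > ρ²=50 → inactive
o3: d²=229 > ρ²=50 → inactive
o4: d²=13 ≤ ρ²=50; F_rep = 18·(2,3)/13² = (0.2130,0.3195)
F = F_att + ΣF_rep = (12.2130,13.8195)
p' = p + 1/10·F = (-2.7787,0.3820)

Fx=12.2130 Fy=13.8195 x'=-2.7787 y'=0.3820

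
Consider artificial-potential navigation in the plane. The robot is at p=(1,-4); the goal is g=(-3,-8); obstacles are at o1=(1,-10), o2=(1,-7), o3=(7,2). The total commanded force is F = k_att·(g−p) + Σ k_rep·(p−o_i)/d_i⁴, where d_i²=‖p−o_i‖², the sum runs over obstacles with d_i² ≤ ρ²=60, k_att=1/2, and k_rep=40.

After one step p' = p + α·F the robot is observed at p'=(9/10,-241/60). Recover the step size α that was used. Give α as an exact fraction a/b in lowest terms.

α = 1/20

F_att = 1/2·(g−p) = 1/2·(-4,-4) = (-2.0000,-2.0000)
o1: d²=36 ≤ ρ²=60; F_rep = 40·(0,6)/36² = (0.0000,0.1852)
o2: d²=9 ≤ ρ²=60; F_rep = 40·(0,3)/9² = (0.0000,1.4815)
o3: d²=72 > ρ²=60 → inactive
F = F_att + ΣF_rep = (-2.0000,-0.3333)
Δp = p'−p = (-0.1000,-0.0167); α = Δx/Fx = (-1/10) / (-2) = 1/20
check: Δy/Fy = (-1/60) / (-1/3) = 1/20 ✓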